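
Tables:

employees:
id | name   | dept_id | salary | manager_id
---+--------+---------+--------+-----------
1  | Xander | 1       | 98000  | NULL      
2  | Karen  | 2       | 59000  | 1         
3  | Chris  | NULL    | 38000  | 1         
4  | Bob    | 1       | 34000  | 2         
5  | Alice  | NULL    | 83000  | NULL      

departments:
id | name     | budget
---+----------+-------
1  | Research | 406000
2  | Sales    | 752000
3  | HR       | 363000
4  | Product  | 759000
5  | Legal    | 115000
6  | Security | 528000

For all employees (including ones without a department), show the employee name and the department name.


LEFT JOIN keeps every row from employees (the left table); where dept_id has no match in departments, the department columns become NULL. Walk through each employee:
  - employee 1 (Xander): dept_id=1 -> matches Research
  - employee 2 (Karen): dept_id=2 -> matches Sales
  - employee 3 (Chris): dept_id=NULL, no match -> kept with NULL
  - employee 4 (Bob): dept_id=1 -> matches Research
  - employee 5 (Alice): dept_id=NULL, no match -> kept with NULL
All 5 rows appear; 2 have NULL department.

SQL:
SELECT a.name, b.name AS department
FROM employees a
LEFT JOIN departments b ON a.dept_id = b.id

Result:
name   | department
-------+-----------
Xander | Research  
Karen  | Sales     
Chris  | NULL      
Bob    | Research  
Alice  | NULL      


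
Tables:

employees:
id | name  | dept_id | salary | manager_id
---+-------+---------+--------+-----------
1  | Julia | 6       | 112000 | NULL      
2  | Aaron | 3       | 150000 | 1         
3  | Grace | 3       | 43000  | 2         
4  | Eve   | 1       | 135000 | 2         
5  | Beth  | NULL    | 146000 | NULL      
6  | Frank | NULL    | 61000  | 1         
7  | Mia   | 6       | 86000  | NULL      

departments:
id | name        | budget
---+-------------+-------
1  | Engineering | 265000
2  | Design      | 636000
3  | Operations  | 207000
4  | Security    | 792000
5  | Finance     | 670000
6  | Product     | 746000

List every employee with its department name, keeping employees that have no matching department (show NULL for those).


LEFT JOIN keeps every row from employees (the left table); where dept_id has no match in departments, the department columns become NULL. Walk through each employee:
  - employee 1 (Julia): dept_id=6 -> matches Product
  - employee 2 (Aaron): dept_id=3 -> matches Operations
  - employee 3 (Grace): dept_id=3 -> matches Operations
  - employee 4 (Eve): dept_id=1 -> matches Engineering
  - employee 5 (Beth): dept_id=NULL, no match -> kept with NULL
  - employee 6 (Frank): dept_id=NULL, no match -> kept with NULL
  - employee 7 (Mia): dept_id=6 -> matches Product
All 7 rows appear; 2 have NULL department.

SQL:
SELECT a.name, b.name AS department
FROM employees a
LEFT JOIN departments b ON a.dept_id = b.id

Result:
name  | department 
------+------------
Julia | Product    
Aaron | Operations 
Grace | Operations 
Eve   | Engineering
Beth  | NULL       
Frank | NULL       
Mia   | Product    


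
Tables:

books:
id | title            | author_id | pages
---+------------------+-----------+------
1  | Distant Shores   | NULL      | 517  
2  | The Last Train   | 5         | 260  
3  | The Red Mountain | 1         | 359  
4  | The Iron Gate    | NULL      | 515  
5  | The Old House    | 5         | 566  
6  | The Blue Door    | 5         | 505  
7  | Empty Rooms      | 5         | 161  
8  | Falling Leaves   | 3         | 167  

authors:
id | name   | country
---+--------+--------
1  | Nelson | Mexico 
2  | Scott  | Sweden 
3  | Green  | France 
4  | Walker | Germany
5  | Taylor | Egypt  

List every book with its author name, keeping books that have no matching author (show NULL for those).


LEFT JOIN keeps every row from books (the left table); where author_id has no match in authors, the author columns become NULL. Walk through each book:
  - book 1 (Distant Shores): author_id=NULL, no match -> kept with NULL
  - book 2 (The Last Train): author_id=5 -> matches Taylor
  - book 3 (The Red Mountain): author_id=1 -> matches Nelson
  - book 4 (The Iron Gate): author_id=NULL, no match -> kept with NULL
  - book 5 (The Old House): author_id=5 -> matches Taylor
  - book 6 (The Blue Door): author_id=5 -> matches Taylor
  - book 7 (Empty Rooms): author_id=5 -> matches Taylor
  - book 8 (Falling Leaves): author_id=3 -> matches Green
All 8 rows appear; 2 have NULL author.

SQL:
SELECT a.title, b.name AS author
FROM books a
LEFT JOIN authors b ON a.author_id = b.id

Result:
title            | author
-----------------+-------
Distant Shores   | NULL  
The Last Train   | Taylor
The Red Mountain | Nelson
The Iron Gate    | NULL  
The Old House    | Taylor
The Blue Door    | Taylor
Empty Rooms      | Taylor
Falling Leaves   | Green 


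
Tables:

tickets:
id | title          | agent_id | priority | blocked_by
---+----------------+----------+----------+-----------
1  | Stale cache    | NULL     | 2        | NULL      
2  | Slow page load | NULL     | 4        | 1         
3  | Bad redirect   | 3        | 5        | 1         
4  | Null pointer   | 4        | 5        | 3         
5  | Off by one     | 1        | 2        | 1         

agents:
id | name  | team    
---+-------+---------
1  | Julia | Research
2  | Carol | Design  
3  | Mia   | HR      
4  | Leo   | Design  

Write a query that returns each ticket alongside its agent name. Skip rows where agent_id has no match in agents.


INNER JOIN keeps only tickets rows whose agent_id matches an id in agents. Walk through each ticket:
  - ticket 1 (Stale cache): agent_id=NULL, no match -> dropped
  - ticket 2 (Slow page load): agent_id=NULL, no match -> dropped
  - ticket 3 (Bad redirect): agent_id=3 -> matches Mia
  - ticket 4 (Null pointer): agent_id=4 -> matches Leo
  - ticket 5 (Off by one): agent_id=1 -> matches Julia
So 2 of 5 rows are dropped.

SQL:
SELECT a.title, b.name AS agent
FROM tickets a
INNER JOIN agents b ON a.agent_id = b.id

Result:
title        | agent
-------------+------
Bad redirect | Mia  
Null pointer | Leo  
Off by one   | Julia


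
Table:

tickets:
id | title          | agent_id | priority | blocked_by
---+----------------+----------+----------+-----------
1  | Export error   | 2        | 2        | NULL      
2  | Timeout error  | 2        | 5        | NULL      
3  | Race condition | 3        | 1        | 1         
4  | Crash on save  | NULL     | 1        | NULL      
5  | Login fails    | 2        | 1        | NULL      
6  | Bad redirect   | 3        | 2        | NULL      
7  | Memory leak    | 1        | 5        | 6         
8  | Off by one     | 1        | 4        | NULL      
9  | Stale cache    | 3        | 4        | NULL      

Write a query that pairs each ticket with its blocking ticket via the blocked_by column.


This is a self-join: tickets is joined to a second copy of itself, matching each row's blocked_by to another row's id. Use LEFT JOIN so rows with blocked_by=NULL are kept.
  - ticket 1 (Export error): blocked_by=NULL -> NULL
  - ticket 2 (Timeout error): blocked_by=NULL -> NULL
  - ticket 3 (Race condition): blocked_by=1 -> Export error
  - ticket 4 (Crash on save): blocked_by=NULL -> NULL
  - ticket 5 (Login fails): blocked_by=NULL -> NULL
  - ticket 6 (Bad redirect): blocked_by=NULL -> NULL
  - ticket 7 (Memory leak): blocked_by=6 -> Bad redirect
  - ticket 8 (Off by one): blocked_by=NULL -> NULL
  - ticket 9 (Stale cache): blocked_by=NULL -> NULL

SQL:
SELECT a.title AS item, b.title AS blocked_by
FROM tickets a
LEFT JOIN tickets b ON a.blocked_by = b.id

Result:
item           | blocked_by  
---------------+-------------
Export error   | NULL        
Timeout error  | NULL        
Race condition | Export error
Crash on save  | NULL        
Login fails    | NULL        
Bad redirect   | NULL        
Memory leak    | Bad redirect
Off by one     | NULL        
Stale cache    | NULL        


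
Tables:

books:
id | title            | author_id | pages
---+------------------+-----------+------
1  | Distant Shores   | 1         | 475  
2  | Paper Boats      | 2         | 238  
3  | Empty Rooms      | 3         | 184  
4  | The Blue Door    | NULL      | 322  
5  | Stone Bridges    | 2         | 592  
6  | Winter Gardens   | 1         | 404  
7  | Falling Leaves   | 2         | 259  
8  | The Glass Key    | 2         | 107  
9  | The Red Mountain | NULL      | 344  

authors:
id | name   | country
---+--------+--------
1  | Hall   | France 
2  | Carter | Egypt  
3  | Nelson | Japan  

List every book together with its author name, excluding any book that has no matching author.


INNER JOIN keeps only books rows whose author_id matches an id in authors. Walk through each book:
  - book 1 (Distant Shores): author_id=1 -> matches Hall
  - book 2 (Paper Boats): author_id=2 -> matches Carter
  - book 3 (Empty Rooms): author_id=3 -> matches Nelson
  - book 4 (The Blue Door): author_id=NULL, no match -> dropped
  - book 5 (Stone Bridges): author_id=2 -> matches Carter
  - book 6 (Winter Gardens): author_id=1 -> matches Hall
  - book 7 (Falling Leaves): author_id=2 -> matches Carter
  - book 8 (The Glass Key): author_id=2 -> matches Carter
  - book 9 (The Red Mountain): author_id=NULL, no match -> dropped
So 2 of 9 rows are dropped.

SQL:
SELECT a.title, b.name AS author
FROM books a
INNER JOIN authors b ON a.author_id = b.id

Result:
title          | author
---------------+-------
Distant Shores | Hall  
Paper Boats    | Carter
Empty Rooms    | Nelson
Stone Bridges  | Carter
Winter Gardens | Hall  
Falling Leaves | Carter
The Glass Key  | Carter


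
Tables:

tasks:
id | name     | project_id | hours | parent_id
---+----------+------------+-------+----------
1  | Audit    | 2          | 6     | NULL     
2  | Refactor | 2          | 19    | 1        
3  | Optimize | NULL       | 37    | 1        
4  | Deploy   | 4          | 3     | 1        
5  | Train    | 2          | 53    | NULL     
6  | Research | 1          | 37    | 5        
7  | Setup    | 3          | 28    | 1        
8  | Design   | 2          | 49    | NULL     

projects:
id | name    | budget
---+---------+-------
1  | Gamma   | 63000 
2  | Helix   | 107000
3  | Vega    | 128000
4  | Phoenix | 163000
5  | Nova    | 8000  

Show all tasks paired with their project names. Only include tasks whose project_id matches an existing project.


INNER JOIN keeps only tasks rows whose project_id matches an id in projects. Walk through each task:
  - task 1 (Audit): project_id=2 -> matches Helix
  - task 2 (Refactor): project_id=2 -> matches Helix
  - task 3 (Optimize): project_id=NULL, no match -> dropped
  - task 4 (Deploy): project_id=4 -> matches Phoenix
  - task 5 (Train): project_id=2 -> matches Helix
  - task 6 (Research): project_id=1 -> matches Gamma
  - task 7 (Setup): project_id=3 -> matches Vega
  - task 8 (Design): project_id=2 -> matches Helix
So 1 of 8 rows is dropped.

SQL:
SELECT a.name, b.name AS project
FROM tasks a
INNER JOIN projects b ON a.project_id = b.id

Result:
name     | project
---------+--------
Audit    | Helix  
Refactor | Helix  
Deploy   | Phoenix
Train    | Helix  
Research | Gamma  
Setup    | Vega   
Design   | Helix  


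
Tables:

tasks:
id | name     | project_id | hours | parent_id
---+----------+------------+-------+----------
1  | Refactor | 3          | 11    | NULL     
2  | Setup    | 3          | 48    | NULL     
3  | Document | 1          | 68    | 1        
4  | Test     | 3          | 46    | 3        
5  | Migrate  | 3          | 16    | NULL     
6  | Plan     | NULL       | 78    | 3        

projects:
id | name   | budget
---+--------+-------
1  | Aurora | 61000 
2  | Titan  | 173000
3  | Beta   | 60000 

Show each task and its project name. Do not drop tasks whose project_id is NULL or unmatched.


LEFT JOIN keeps every row from tasks (the left table); where project_id has no match in projects, the project columns become NULL. Walk through each task:
  - task 1 (Refactor): project_id=3 -> matches Beta
  - task 2 (Setup): project_id=3 -> matches Beta
  - task 3 (Document): project_id=1 -> matches Aurora
  - task 4 (Test): project_id=3 -> matches Beta
  - task 5 (Migrate): project_id=3 -> matches Beta
  - task 6 (Plan): project_id=NULL, no match -> kept with NULL
All 6 rows appear; 1 has NULL project.

SQL:
SELECT a.name, b.name AS project
FROM tasks a
LEFT JOIN projects b ON a.project_id = b.id

Result:
name     | project
---------+--------
Refactor | Beta   
Setup    | Beta   
Document | Aurora 
Test     | Beta   
Migrate  | Beta   
Plan     | NULL   


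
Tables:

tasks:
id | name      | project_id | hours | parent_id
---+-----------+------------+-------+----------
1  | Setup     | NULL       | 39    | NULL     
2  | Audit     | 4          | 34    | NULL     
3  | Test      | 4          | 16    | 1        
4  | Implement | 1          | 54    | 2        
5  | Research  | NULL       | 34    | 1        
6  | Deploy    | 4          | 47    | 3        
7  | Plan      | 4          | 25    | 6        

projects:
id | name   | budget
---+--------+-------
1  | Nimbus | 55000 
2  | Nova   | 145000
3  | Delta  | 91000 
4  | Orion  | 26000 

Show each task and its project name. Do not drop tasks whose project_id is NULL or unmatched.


LEFT JOIN keeps every row from tasks (the left table); where project_id has no match in projects, the project columns become NULL. Walk through each task:
  - task 1 (Setup): project_id=NULL, no match -> kept with NULL
  - task 2 (Audit): project_id=4 -> matches Orion
  - task 3 (Test): project_id=4 -> matches Orion
  - task 4 (Implement): project_id=1 -> matches Nimbus
  - task 5 (Research): project_id=NULL, no match -> kept with NULL
  - task 6 (Deploy): project_id=4 -> matches Orion
  - task 7 (Plan): project_id=4 -> matches Orion
All 7 rows appear; 2 have NULL project.

SQL:
SELECT a.name, b.name AS project
FROM tasks a
LEFT JOIN projects b ON a.project_id = b.id

Result:
name      | project
----------+--------
Setup     | NULL   
Audit     | Orion  
Test      | Orion  
Implement | Nimbus 
Research  | NULL   
Deploy    | Orion  
Plan      | Orion  


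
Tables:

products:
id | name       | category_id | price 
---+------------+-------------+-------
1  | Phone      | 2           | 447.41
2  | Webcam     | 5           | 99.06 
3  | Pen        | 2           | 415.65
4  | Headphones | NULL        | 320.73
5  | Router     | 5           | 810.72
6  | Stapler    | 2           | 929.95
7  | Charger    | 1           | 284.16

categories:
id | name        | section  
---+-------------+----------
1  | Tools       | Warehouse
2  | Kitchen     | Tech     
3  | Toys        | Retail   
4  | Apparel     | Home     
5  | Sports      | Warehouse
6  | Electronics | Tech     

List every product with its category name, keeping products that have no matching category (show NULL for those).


LEFT JOIN keeps every row from products (the left table); where category_id has no match in categories, the category columns become NULL. Walk through each product:
  - product 1 (Phone): category_id=2 -> matches Kitchen
  - product 2 (Webcam): category_id=5 -> matches Sports
  - product 3 (Pen): category_id=2 -> matches Kitchen
  - product 4 (Headphones): category_id=NULL, no match -> kept with NULL
  - product 5 (Router): category_id=5 -> matches Sports
  - product 6 (Stapler): category_id=2 -> matches Kitchen
  - product 7 (Charger): category_id=1 -> matches Tools
All 7 rows appear; 1 has NULL category.

SQL:
SELECT a.name, b.name AS category
FROM products a
LEFT JOIN categories b ON a.category_id = b.id

Result:
name       | category
-----------+---------
Phone      | Kitchen 
Webcam     | Sports  
Pen        | Kitchen 
Headphones | NULL    
Router     | Sports  
Stapler    | Kitchen 
Charger    | Tools   


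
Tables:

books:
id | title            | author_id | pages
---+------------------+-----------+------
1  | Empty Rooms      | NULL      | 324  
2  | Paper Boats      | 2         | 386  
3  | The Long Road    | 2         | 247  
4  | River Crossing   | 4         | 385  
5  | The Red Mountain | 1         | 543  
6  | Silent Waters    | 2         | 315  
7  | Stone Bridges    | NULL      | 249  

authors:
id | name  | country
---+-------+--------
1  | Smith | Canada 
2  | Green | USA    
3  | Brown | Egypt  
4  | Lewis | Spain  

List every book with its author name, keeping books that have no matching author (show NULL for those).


LEFT JOIN keeps every row from books (the left table); where author_id has no match in authors, the author columns become NULL. Walk through each book:
  - book 1 (Empty Rooms): author_id=NULL, no match -> kept with NULL
  - book 2 (Paper Boats): author_id=2 -> matches Green
  - book 3 (The Long Road): author_id=2 -> matches Green
  - book 4 (River Crossing): author_id=4 -> matches Lewis
  - book 5 (The Red Mountain): author_id=1 -> matches Smith
  - book 6 (Silent Waters): author_id=2 -> matches Green
  - book 7 (Stone Bridges): author_id=NULL, no match -> kept with NULL
All 7 rows appear; 2 have NULL author.

SQL:
SELECT a.title, b.name AS author
FROM books a
LEFT JOIN authors b ON a.author_id = b.id

Result:
title            | author
-----------------+-------
Empty Rooms      | NULL  
Paper Boats      | Green 
The Long Road    | Green 
River Crossing   | Lewis 
The Red Mountain | Smith 
Silent Waters    | Green 
Stone Bridges    | NULL  


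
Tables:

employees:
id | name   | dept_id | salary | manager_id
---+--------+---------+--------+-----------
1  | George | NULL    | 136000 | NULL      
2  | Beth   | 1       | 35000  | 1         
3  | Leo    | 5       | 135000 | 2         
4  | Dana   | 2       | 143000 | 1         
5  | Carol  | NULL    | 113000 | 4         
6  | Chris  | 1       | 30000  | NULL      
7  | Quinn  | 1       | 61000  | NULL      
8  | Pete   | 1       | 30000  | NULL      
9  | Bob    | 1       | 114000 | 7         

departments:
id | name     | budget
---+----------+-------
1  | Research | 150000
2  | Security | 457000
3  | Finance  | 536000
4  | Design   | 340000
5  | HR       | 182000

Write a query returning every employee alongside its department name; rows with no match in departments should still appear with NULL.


LEFT JOIN keeps every row from employees (the left table); where dept_id has no match in departments, the department columns become NULL. Walk through each employee:
  - employee 1 (George): dept_id=NULL, no match -> kept with NULL
  - employee 2 (Beth): dept_id=1 -> matches Research
  - employee 3 (Leo): dept_id=5 -> matches HR
  - employee 4 (Dana): dept_id=2 -> matches Security
  - employee 5 (Carol): dept_id=NULL, no match -> kept with NULL
  - employee 6 (Chris): dept_id=1 -> matches Research
  - employee 7 (Quinn): dept_id=1 -> matches Research
  - employee 8 (Pete): dept_id=1 -> matches Research
  - employee 9 (Bob): dept_id=1 -> matches Research
All 9 rows appear; 2 have NULL department.

SQL:
SELECT a.name, b.name AS department
FROM employees a
LEFT JOIN departments b ON a.dept_id = b.id

Result:
name   | department
-------+-----------
George | NULL      
Beth   | Research  
Leo    | HR        
Dana   | Security  
Carol  | NULL      
Chris  | Research  
Quinn  | Research  
Pete   | Research  
Bob    | Research  


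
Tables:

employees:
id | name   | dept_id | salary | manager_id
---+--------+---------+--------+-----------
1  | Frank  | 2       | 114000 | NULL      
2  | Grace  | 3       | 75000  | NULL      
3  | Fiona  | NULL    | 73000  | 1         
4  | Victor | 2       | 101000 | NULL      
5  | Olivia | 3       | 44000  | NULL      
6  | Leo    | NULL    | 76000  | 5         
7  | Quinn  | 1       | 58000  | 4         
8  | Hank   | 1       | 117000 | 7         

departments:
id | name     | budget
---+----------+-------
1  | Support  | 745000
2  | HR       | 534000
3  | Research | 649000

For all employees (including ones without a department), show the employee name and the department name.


LEFT JOIN keeps every row from employees (the left table); where dept_id has no match in departments, the department columns become NULL. Walk through each employee:
  - employee 1 (Frank): dept_id=2 -> matches HR
  - employee 2 (Grace): dept_id=3 -> matches Research
  - employee 3 (Fiona): dept_id=NULL, no match -> kept with NULL
  - employee 4 (Victor): dept_id=2 -> matches HR
  - employee 5 (Olivia): dept_id=3 -> matches Research
  - employee 6 (Leo): dept_id=NULL, no match -> kept with NULL
  - employee 7 (Quinn): dept_id=1 -> matches Support
  - employee 8 (Hank): dept_id=1 -> matches Support
All 8 rows appear; 2 have NULL department.

SQL:
SELECT a.name, b.name AS department
FROM employees a
LEFT JOIN departments b ON a.dept_id = b.id

Result:
name   | department
-------+-----------
Frank  | HR        
Grace  | Research  
Fiona  | NULL      
Victor | HR        
Olivia | Research  
Leo    | NULL      
Quinn  | Support   
Hank   | Support   


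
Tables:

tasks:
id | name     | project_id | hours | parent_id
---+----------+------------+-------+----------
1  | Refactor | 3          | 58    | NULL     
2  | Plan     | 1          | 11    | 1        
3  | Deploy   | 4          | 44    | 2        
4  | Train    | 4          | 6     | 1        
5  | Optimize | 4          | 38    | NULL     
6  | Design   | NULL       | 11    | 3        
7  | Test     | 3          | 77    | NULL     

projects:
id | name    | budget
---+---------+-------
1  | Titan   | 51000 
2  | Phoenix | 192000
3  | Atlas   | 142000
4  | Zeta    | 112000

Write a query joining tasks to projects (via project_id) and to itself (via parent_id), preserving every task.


Two LEFT JOINs from the same base table tasks: one to projects via project_id, one to tasks itself via parent_id. Both are LEFT so every task is preserved.
Match against projects:
  - task 1 (Refactor): project_id=3 -> matches Atlas
  - task 2 (Plan): project_id=1 -> matches Titan
  - task 3 (Deploy): project_id=4 -> matches Zeta
  - task 4 (Train): project_id=4 -> matches Zeta
  - task 5 (Optimize): project_id=4 -> matches Zeta
  - task 6 (Design): project_id=NULL, no match -> kept with NULL
  - task 7 (Test): project_id=3 -> matches Atlas
Match against tasks (self):
  - task 1 (Refactor): parent_id=NULL -> NULL
  - task 2 (Plan): parent_id=1 -> Refactor
  - task 3 (Deploy): parent_id=2 -> Plan
  - task 4 (Train): parent_id=1 -> Refactor
  - task 5 (Optimize): parent_id=NULL -> NULL
  - task 6 (Design): parent_id=3 -> Deploy
  - task 7 (Test): parent_id=NULL -> NULL

SQL:
SELECT a.name, b.name AS project, c.name AS parent
FROM tasks a
LEFT JOIN projects b ON a.project_id = b.id
LEFT JOIN tasks c ON a.parent_id = c.id

Result:
name     | project | parent  
---------+---------+---------
Refactor | Atlas   | NULL    
Plan     | Titan   | Refactor
Deploy   | Zeta    | Plan    
Train    | Zeta    | Refactor
Optimize | Zeta    | NULL    
Design   | NULL    | Deploy  
Test     | Atlas   | NULL    


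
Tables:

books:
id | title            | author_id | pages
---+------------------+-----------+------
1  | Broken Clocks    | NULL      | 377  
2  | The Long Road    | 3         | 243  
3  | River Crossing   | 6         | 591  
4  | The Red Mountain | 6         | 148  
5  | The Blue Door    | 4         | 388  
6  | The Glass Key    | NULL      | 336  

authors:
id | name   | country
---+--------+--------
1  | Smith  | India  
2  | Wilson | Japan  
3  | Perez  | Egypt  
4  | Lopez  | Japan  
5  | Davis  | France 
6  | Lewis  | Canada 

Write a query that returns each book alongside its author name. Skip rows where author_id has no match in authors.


INNER JOIN keeps only books rows whose author_id matches an id in authors. Walk through each book:
  - book 1 (Broken Clocks): author_id=NULL, no match -> dropped
  - book 2 (The Long Road): author_id=3 -> matches Perez
  - book 3 (River Crossing): author_id=6 -> matches Lewis
  - book 4 (The Red Mountain): author_id=6 -> matches Lewis
  - book 5 (The Blue Door): author_id=4 -> matches Lopez
  - book 6 (The Glass Key): author_id=NULL, no match -> dropped
So 2 of 6 rows are dropped.

SQL:
SELECT a.title, b.name AS author
FROM books a
INNER JOIN authors b ON a.author_id = b.id

Result:
title            | author
-----------------+-------
The Long Road    | Perez 
River Crossing   | Lewis 
The Red Mountain | Lewis 
The Blue Door    | Lopez 


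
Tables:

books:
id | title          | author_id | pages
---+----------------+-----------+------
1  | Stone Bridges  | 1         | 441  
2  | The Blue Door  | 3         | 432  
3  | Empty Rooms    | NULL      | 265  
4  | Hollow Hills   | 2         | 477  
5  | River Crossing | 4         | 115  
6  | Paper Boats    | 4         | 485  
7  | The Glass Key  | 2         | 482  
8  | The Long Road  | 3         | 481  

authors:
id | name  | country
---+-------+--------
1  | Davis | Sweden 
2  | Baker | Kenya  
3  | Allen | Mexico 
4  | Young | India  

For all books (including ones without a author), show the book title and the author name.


LEFT JOIN keeps every row from books (the left table); where author_id has no match in authors, the author columns become NULL. Walk through each book:
  - book 1 (Stone Bridges): author_id=1 -> matches Davis
  - book 2 (The Blue Door): author_id=3 -> matches Allen
  - book 3 (Empty Rooms): author_id=NULL, no match -> kept with NULL
  - book 4 (Hollow Hills): author_id=2 -> matches Baker
  - book 5 (River Crossing): author_id=4 -> matches Young
  - book 6 (Paper Boats): author_id=4 -> matches Young
  - book 7 (The Glass Key): author_id=2 -> matches Baker
  - book 8 (The Long Road): author_id=3 -> matches Allen
All 8 rows appear; 1 has NULL author.

SQL:
SELECT a.title, b.name AS author
FROM books a
LEFT JOIN authors b ON a.author_id = b.id

Result:
title          | author
---------------+-------
Stone Bridges  | Davis 
The Blue Door  | Allen 
Empty Rooms    | NULL  
Hollow Hills   | Baker 
River Crossing | Young 
Paper Boats    | Young 
The Glass Key  | Baker 
The Long Road  | Allen 


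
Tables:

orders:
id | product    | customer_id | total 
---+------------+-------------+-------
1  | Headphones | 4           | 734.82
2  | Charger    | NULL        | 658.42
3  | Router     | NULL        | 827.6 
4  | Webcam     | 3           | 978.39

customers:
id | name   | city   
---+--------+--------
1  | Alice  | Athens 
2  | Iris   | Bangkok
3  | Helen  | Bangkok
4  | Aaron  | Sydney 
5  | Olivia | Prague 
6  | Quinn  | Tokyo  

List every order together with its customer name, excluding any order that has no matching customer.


INNER JOIN keeps only orders rows whose customer_id matches an id in customers. Walk through each order:
  - order 1 (Headphones): customer_id=4 -> matches Aaron
  - order 2 (Charger): customer_id=NULL, no match -> dropped
  - order 3 (Router): customer_id=NULL, no match -> dropped
  - order 4 (Webcam): customer_id=3 -> matches Helen
So 2 of 4 rows are dropped.

SQL:
SELECT a.product, b.name AS customer
FROM orders a
INNER JOIN customers b ON a.customer_id = b.id

Result:
product    | customer
-----------+---------
Headphones | Aaron   
Webcam     | Helen   


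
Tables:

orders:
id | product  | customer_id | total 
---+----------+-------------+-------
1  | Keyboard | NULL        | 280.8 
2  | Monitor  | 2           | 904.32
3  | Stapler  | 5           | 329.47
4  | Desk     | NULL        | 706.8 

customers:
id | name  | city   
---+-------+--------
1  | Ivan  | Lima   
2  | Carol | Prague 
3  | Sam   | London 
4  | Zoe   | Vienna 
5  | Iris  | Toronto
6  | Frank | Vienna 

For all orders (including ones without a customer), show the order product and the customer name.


LEFT JOIN keeps every row from orders (the left table); where customer_id has no match in customers, the customer columns become NULL. Walk through each order:
  - order 1 (Keyboard): customer_id=NULL, no match -> kept with NULL
  - order 2 (Monitor): customer_id=2 -> matches Carol
  - order 3 (Stapler): customer_id=5 -> matches Iris
  - order 4 (Desk): customer_id=NULL, no match -> kept with NULL
All 4 rows appear; 2 have NULL customer.

SQL:
SELECT a.product, b.name AS customer
FROM orders a
LEFT JOIN customers b ON a.customer_id = b.id

Result:
product  | customer
---------+---------
Keyboard | NULL    
Monitor  | Carol   
Stapler  | Iris    
Desk     | NULL    


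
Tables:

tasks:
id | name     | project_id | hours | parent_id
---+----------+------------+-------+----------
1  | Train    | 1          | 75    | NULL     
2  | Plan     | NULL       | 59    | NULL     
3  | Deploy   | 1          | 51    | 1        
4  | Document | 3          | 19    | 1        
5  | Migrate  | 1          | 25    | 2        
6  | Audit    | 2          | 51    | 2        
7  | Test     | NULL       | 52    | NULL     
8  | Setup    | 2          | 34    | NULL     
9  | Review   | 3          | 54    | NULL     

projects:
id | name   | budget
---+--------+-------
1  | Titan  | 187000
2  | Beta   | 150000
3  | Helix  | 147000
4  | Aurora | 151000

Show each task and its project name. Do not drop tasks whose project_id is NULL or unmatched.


LEFT JOIN keeps every row from tasks (the left table); where project_id has no match in projects, the project columns become NULL. Walk through each task:
  - task 1 (Train): project_id=1 -> matches Titan
  - task 2 (Plan): project_id=NULL, no match -> kept with NULL
  - task 3 (Deploy): project_id=1 -> matches Titan
  - task 4 (Document): project_id=3 -> matches Helix
  - task 5 (Migrate): project_id=1 -> matches Titan
  - task 6 (Audit): project_id=2 -> matches Beta
  - task 7 (Test): project_id=NULL, no match -> kept with NULL
  - task 8 (Setup): project_id=2 -> matches Beta
  - task 9 (Review): project_id=3 -> matches Helix
All 9 rows appear; 2 have NULL project.

SQL:
SELECT a.name, b.name AS project
FROM tasks a
LEFT JOIN projects b ON a.project_id = b.id

Result:
name     | project
---------+--------
Train    | Titan  
Plan     | NULL   
Deploy   | Titan  
Document | Helix  
Migrate  | Titan  
Audit    | Beta   
Test     | NULL   
Setup    | Beta   
Review   | Helix  


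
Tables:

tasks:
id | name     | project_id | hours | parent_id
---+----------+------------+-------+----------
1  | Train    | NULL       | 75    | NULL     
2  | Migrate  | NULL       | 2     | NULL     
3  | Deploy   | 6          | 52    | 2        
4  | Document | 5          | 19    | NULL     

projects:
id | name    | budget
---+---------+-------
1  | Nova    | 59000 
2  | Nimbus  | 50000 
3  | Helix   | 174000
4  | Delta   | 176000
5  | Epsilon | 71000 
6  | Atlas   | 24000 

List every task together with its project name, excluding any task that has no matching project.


INNER JOIN keeps only tasks rows whose project_id matches an id in projects. Walk through each task:
  - task 1 (Train): project_id=NULL, no match -> dropped
  - task 2 (Migrate): project_id=NULL, no match -> dropped
  - task 3 (Deploy): project_id=6 -> matches Atlas
  - task 4 (Document): project_id=5 -> matches Epsilon
So 2 of 4 rows are dropped.

SQL:
SELECT a.name, b.name AS project
FROM tasks a
INNER JOIN projects b ON a.project_id = b.id

Result:
name     | project
---------+--------
Deploy   | Atlas  
Document | Epsilon


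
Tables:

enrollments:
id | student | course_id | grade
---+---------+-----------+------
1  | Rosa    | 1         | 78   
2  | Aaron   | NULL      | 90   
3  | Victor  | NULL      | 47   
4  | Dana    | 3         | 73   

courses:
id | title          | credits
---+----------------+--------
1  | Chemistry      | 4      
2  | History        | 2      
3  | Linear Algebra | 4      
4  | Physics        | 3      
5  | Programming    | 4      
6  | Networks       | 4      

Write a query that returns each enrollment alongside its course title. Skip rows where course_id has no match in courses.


INNER JOIN keeps only enrollments rows whose course_id matches an id in courses. Walk through each enrollment:
  - enrollment 1 (Rosa): course_id=1 -> matches Chemistry
  - enrollment 2 (Aaron): course_id=NULL, no match -> dropped
  - enrollment 3 (Victor): course_id=NULL, no match -> dropped
  - enrollment 4 (Dana): course_id=3 -> matches Linear Algebra
So 2 of 4 rows are dropped.

SQL:
SELECT a.student, b.title AS course
FROM enrollments a
INNER JOIN courses b ON a.course_id = b.id

Result:
student | course        
--------+---------------
Rosa    | Chemistry     
Dana    | Linear Algebra


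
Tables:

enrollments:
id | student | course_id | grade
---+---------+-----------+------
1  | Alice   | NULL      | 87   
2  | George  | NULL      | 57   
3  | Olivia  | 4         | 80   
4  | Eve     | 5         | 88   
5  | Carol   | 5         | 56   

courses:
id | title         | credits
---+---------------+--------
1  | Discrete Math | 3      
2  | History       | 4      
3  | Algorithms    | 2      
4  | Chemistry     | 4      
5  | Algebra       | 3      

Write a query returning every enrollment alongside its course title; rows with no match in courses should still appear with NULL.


LEFT JOIN keeps every row from enrollments (the left table); where course_id has no match in courses, the course columns become NULL. Walk through each enrollment:
  - enrollment 1 (Alice): course_id=NULL, no match -> kept with NULL
  - enrollment 2 (George): course_id=NULL, no match -> kept with NULL
  - enrollment 3 (Olivia): course_id=4 -> matches Chemistry
  - enrollment 4 (Eve): course_id=5 -> matches Algebra
  - enrollment 5 (Carol): course_id=5 -> matches Algebra
All 5 rows appear; 2 have NULL course.

SQL:
SELECT a.student, b.title AS course
FROM enrollments a
LEFT JOIN courses b ON a.course_id = b.id

Result:
student | course   
--------+----------
Alice   | NULL     
George  | NULL     
Olivia  | Chemistry
Eve     | Algebra  
Carol   | Algebra  


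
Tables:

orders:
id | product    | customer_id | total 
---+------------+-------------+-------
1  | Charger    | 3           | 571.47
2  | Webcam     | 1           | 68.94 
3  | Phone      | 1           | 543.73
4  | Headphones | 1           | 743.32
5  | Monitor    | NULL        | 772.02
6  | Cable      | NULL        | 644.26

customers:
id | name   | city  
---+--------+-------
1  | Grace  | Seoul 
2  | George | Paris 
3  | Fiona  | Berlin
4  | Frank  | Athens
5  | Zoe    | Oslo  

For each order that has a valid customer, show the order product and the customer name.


INNER JOIN keeps only orders rows whose customer_id matches an id in customers. Walk through each order:
  - order 1 (Charger): customer_id=3 -> matches Fiona
  - order 2 (Webcam): customer_id=1 -> matches Grace
  - order 3 (Phone): customer_id=1 -> matches Grace
  - order 4 (Headphones): customer_id=1 -> matches Grace
  - order 5 (Monitor): customer_id=NULL, no match -> dropped
  - order 6 (Cable): customer_id=NULL, no match -> dropped
So 2 of 6 rows are dropped.

SQL:
SELECT a.product, b.name AS customer
FROM orders a
INNER JOIN customers b ON a.customer_id = b.id

Result:
product    | customer
-----------+---------
Charger    | Fiona   
Webcam     | Grace   
Phone      | Grace   
Headphones | Grace   


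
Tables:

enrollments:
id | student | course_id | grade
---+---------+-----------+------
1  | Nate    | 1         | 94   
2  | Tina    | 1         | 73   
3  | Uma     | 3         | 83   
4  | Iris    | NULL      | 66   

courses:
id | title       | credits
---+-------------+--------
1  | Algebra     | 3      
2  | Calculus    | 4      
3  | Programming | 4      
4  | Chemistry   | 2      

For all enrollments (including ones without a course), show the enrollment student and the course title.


LEFT JOIN keeps every row from enrollments (the left table); where course_id has no match in courses, the course columns become NULL. Walk through each enrollment:
  - enrollment 1 (Nate): course_id=1 -> matches Algebra
  - enrollment 2 (Tina): course_id=1 -> matches Algebra
  - enrollment 3 (Uma): course_id=3 -> matches Programming
  - enrollment 4 (Iris): course_id=NULL, no match -> kept with NULL
All 4 rows appear; 1 has NULL course.

SQL:
SELECT a.student, b.title AS course
FROM enrollments a
LEFT JOIN courses b ON a.course_id = b.id

Result:
student | course     
--------+------------
Nate    | Algebra    
Tina    | Algebra    
Uma     | Programming
Iris    | NULL       


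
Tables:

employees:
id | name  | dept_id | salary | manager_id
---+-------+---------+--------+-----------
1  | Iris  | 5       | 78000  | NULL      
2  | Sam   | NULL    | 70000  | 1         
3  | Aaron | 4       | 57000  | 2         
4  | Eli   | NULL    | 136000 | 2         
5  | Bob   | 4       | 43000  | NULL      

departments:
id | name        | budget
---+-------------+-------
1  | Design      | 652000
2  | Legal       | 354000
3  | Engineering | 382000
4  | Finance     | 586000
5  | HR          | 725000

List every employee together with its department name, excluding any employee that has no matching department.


INNER JOIN keeps only employees rows whose dept_id matches an id in departments. Walk through each employee:
  - employee 1 (Iris): dept_id=5 -> matches HR
  - employee 2 (Sam): dept_id=NULL, no match -> dropped
  - employee 3 (Aaron): dept_id=4 -> matches Finance
  - employee 4 (Eli): dept_id=NULL, no match -> dropped
  - employee 5 (Bob): dept_id=4 -> matches Finance
So 2 of 5 rows are dropped.

SQL:
SELECT a.name, b.name AS department
FROM employees a
INNER JOIN departments b ON a.dept_id = b.id

Result:
name  | department
------+-----------
Iris  | HR        
Aaron | Finance   
Bob   | Finance   


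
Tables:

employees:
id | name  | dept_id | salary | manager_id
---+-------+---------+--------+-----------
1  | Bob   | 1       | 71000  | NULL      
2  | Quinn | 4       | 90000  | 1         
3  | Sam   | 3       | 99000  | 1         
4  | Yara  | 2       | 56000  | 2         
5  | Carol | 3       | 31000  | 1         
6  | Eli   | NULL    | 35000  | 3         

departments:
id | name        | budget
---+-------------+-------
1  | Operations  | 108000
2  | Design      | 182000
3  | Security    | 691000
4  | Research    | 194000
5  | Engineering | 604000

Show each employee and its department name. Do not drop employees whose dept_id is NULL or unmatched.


LEFT JOIN keeps every row from employees (the left table); where dept_id has no match in departments, the department columns become NULL. Walk through each employee:
  - employee 1 (Bob): dept_id=1 -> matches Operations
  - employee 2 (Quinn): dept_id=4 -> matches Research
  - employee 3 (Sam): dept_id=3 -> matches Security
  - employee 4 (Yara): dept_id=2 -> matches Design
  - employee 5 (Carol): dept_id=3 -> matches Security
  - employee 6 (Eli): dept_id=NULL, no match -> kept with NULL
All 6 rows appear; 1 has NULL department.

SQL:
SELECT a.name, b.name AS department
FROM employees a
LEFT JOIN departments b ON a.dept_id = b.id

Result:
name  | department
------+-----------
Bob   | Operations
Quinn | Research  
Sam   | Security  
Yara  | Design    
Carol | Security  
Eli   | NULL      


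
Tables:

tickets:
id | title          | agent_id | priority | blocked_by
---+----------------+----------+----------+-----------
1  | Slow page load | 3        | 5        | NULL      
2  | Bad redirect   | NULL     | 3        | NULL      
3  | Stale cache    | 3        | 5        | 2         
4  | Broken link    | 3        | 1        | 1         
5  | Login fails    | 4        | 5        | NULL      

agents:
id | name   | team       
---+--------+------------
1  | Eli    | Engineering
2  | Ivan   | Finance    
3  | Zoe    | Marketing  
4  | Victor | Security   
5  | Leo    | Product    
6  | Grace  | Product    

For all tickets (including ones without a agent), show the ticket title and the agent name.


LEFT JOIN keeps every row from tickets (the left table); where agent_id has no match in agents, the agent columns become NULL. Walk through each ticket:
  - ticket 1 (Slow page load): agent_id=3 -> matches Zoe
  - ticket 2 (Bad redirect): agent_id=NULL, no match -> kept with NULL
  - ticket 3 (Stale cache): agent_id=3 -> matches Zoe
  - ticket 4 (Broken link): agent_id=3 -> matches Zoe
  - ticket 5 (Login fails): agent_id=4 -> matches Victor
All 5 rows appear; 1 has NULL agent.

SQL:
SELECT a.title, b.name AS agent
FROM tickets a
LEFT JOIN agents b ON a.agent_id = b.id

Result:
title          | agent 
---------------+-------
Slow page load | Zoe   
Bad redirect   | NULL  
Stale cache    | Zoe   
Broken link    | Zoe   
Login fails    | Victor


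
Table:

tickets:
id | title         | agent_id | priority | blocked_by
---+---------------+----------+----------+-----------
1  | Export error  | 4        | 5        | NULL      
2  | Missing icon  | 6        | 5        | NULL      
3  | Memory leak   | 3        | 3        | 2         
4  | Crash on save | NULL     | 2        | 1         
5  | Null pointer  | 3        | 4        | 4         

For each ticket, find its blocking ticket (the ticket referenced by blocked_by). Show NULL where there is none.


This is a self-join: tickets is joined to a second copy of itself, matching each row's blocked_by to another row's id. Use LEFT JOIN so rows with blocked_by=NULL are kept.
  - ticket 1 (Export error): blocked_by=NULL -> NULL
  - ticket 2 (Missing icon): blocked_by=NULL -> NULL
  - ticket 3 (Memory leak): blocked_by=2 -> Missing icon
  - ticket 4 (Crash on save): blocked_by=1 -> Export error
  - ticket 5 (Null pointer): blocked_by=4 -> Crash on save

SQL:
SELECT a.title AS item, b.title AS blocked_by
FROM tickets a
LEFT JOIN tickets b ON a.blocked_by = b.id

Result:
item          | blocked_by   
--------------+--------------
Export error  | NULL         
Missing icon  | NULL         
Memory leak   | Missing icon 
Crash on save | Export error 
Null pointer  | Crash on save
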